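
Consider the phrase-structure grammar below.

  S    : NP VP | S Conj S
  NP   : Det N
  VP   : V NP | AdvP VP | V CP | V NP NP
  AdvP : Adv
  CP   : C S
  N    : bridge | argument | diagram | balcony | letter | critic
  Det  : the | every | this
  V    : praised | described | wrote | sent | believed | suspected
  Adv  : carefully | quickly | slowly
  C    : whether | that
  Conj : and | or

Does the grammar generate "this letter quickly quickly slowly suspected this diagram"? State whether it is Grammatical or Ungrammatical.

[S [NP [Det this] [N letter]] [VP [AdvP [Adv quickly]] [VP [AdvP [Adv quickly]] [VP [AdvP [Adv slowly]] [VP [V suspected] [NP [Det this] [N diagram]]]]]]]
The bracketing above is licensed at every node by one of the given productions, with S at the root.

Grammatical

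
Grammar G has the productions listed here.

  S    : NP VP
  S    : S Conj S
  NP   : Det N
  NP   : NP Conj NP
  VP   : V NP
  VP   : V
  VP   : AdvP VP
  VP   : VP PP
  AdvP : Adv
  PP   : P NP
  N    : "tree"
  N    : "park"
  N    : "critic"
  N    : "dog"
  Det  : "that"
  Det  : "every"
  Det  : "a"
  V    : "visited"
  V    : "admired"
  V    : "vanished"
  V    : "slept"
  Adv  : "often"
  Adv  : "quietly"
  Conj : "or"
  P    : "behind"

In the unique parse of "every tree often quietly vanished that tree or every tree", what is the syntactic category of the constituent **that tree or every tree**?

[S [NP [Det every] [N tree]] [VP [AdvP [Adv often]] [VP [AdvP [Adv quietly]] [VP [V vanished] [NP [NP [Det that] [N tree]] [Conj or] [NP [Det every] [N tree]]]]]]]
The span 'that tree or every tree' is the NP node built by NP → NP Conj NP.

NP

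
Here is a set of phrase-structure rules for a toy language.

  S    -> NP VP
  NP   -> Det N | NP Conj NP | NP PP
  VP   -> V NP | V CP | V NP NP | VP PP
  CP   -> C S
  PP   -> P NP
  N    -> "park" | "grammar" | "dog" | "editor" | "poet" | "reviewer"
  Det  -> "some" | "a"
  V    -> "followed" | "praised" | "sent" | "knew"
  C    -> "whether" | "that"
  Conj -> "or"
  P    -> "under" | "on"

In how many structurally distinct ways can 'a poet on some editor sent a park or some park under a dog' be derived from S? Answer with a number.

Two of the 3 distinct bracketings:
[S [NP [NP [Det a] [N poet]] [PP [P on] [NP [Det some] [N editor]]]] [VP [V sent] [NP [NP [Det a] [N park]] [Conj or] [NP [NP [Det some] [N park]] [PP [P under] [NP [Det a] [N dog]]]]]]]
[S [NP [NP [Det a] [N poet]] [PP [P on] [NP [Det some] [N editor]]]] [VP [V sent] [NP [NP [NP [Det a] [N park]] [Conj or] [NP [Det some] [N park]]] [PP [P under] [NP [Det a] [N dog]]]]]]
The trees differ in how a recursive rule is bracketed over the same span.

3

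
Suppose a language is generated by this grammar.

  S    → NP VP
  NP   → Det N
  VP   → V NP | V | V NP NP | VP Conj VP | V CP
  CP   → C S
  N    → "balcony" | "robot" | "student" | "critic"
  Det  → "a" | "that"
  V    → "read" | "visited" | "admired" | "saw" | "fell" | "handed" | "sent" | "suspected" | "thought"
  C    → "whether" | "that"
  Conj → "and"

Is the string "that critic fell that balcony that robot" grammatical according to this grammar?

S
  NP
    Det: that
    N: critic
  VP
    V: fell
    NP
      Det: that
      N: balcony
    NP
      Det: that
      N: robot
Each bracket corresponds to one application of a listed rule, so the string is derivable from S.

Grammatical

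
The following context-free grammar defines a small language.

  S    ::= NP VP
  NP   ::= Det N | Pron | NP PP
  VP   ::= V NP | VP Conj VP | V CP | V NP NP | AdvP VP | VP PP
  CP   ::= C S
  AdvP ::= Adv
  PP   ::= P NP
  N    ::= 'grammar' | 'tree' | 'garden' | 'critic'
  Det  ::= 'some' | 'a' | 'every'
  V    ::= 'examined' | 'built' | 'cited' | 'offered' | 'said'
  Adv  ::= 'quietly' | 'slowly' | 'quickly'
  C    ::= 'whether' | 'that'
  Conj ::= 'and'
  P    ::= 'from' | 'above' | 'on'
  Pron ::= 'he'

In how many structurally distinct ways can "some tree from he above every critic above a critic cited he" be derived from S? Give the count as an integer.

Two of the 5 distinct bracketings:
[S [NP [NP [Det some] [N tree]] [PP [P from] [NP [NP [Pron he]] [PP [P above] [NP [NP [Det every] [N critic]] [PP [P above] [NP [Det a] [N critic]]]]]]]] [VP [V cited] [NP [Pron he]]]]
[S [NP [NP [Det some] [N tree]] [PP [P from] [NP [NP [NP [Pron he]] [PP [P above] [NP [Det every] [N critic]]]] [PP [P above] [NP [Det a] [N critic]]]]]] [VP [V cited] [NP [Pron he]]]]
The trees differ in how a recursive rule is bracketed over the same span.

5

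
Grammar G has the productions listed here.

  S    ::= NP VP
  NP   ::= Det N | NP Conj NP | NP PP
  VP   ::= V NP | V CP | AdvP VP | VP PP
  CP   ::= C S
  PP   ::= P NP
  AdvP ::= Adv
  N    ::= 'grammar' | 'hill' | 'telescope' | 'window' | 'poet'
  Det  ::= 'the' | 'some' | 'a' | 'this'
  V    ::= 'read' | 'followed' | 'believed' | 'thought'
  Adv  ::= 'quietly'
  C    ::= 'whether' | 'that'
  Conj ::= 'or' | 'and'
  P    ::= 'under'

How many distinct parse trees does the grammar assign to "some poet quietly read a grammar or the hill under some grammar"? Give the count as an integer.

Two of the 4 distinct bracketings:
[S [NP [Det some] [N poet]] [VP [AdvP [Adv quietly]] [VP [V read] [NP [NP [Det a] [N grammar]] [Conj or] [NP [NP [Det the] [N hill]] [PP [P under] [NP [Det some] [N grammar]]]]]]]]
[S [NP [Det some] [N poet]] [VP [AdvP [Adv quietly]] [VP [V read] [NP [NP [NP [Det a] [N grammar]] [Conj or] [NP [Det the] [N hill]]] [PP [P under] [NP [Det some] [N grammar]]]]]]]
The trees differ in how a recursive rule is bracketed over the same span.

4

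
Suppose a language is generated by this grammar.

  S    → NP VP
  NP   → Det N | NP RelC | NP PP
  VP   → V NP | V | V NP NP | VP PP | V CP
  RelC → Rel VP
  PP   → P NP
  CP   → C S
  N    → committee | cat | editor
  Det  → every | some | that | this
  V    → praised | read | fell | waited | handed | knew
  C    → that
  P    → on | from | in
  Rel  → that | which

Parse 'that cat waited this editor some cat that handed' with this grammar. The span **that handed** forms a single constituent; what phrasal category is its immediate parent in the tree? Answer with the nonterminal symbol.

NP

S
  NP
    Det: that
    N: cat
  VP
    V: waited
    NP
      Det: this
      N: editor
    NP
      NP
        Det: some
        N: cat
      RelC
        Rel: that
        VP
          V: handed
The span 'that handed' is the RelC node built by RelC → Rel VP.
Its mother is the NP built by NP → NP RelC.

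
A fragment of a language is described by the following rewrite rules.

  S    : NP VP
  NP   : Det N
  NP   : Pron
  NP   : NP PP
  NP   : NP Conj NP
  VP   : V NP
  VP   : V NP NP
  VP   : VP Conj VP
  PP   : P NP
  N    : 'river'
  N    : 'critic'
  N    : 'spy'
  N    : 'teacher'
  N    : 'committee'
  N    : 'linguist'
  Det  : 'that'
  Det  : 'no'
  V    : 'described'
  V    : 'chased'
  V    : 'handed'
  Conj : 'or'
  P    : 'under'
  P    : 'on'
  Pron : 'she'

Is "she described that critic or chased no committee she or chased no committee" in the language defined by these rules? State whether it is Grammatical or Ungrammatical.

Grammatical

[S [NP [Pron she]] [VP [VP [V described] [NP [Det that] [N critic]]] [Conj or] [VP [VP [V chased] [NP [Det no] [N committee]] [NP [Pron she]]] [Conj or] [VP [V chased] [NP [Det no] [N committee]]]]]]
Every word is introduced by a lexical rule and the phrasal rules combine the resulting categories into a single S.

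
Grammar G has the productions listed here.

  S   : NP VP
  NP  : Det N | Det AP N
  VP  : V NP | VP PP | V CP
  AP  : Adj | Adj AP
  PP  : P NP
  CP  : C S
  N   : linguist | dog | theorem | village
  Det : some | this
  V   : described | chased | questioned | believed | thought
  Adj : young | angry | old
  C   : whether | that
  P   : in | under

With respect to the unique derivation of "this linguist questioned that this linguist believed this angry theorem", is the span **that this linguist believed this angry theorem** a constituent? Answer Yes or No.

Yes

[S [NP [Det this] [N linguist]] [VP [V questioned] [CP [C that] [S [NP [Det this] [N linguist]] [VP [V believed] [NP [Det this] [AP [Adj angry]] [N theorem]]]]]]]
The words 'that this linguist believed this angry theorem' are exhaustively dominated by a single CP node (built by CP → C S), so they form a constituent.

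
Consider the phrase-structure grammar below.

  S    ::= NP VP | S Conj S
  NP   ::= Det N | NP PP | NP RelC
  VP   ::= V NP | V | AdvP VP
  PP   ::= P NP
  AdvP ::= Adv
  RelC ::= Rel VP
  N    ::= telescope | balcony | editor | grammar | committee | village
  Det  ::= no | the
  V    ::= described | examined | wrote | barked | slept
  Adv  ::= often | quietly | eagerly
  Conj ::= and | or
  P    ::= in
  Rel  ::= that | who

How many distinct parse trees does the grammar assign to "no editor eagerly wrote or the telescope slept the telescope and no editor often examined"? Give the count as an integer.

The two bracketings:
[S [S [NP [Det no] [N editor]] [VP [AdvP [Adv eagerly]] [VP [V wrote]]]] [Conj or] [S [S [NP [Det the] [N telescope]] [VP [V slept] [NP [Det the] [N telescope]]]] [Conj and] [S [NP [Det no] [N editor]] [VP [AdvP [Adv often]] [VP [V examined]]]]]]
[S [S [S [NP [Det no] [N editor]] [VP [AdvP [Adv eagerly]] [VP [V wrote]]]] [Conj or] [S [NP [Det the] [N telescope]] [VP [V slept] [NP [Det the] [N telescope]]]]] [Conj and] [S [NP [Det no] [N editor]] [VP [AdvP [Adv often]] [VP [V examined]]]]]
The trees differ in how a recursive rule is bracketed over the same span.

2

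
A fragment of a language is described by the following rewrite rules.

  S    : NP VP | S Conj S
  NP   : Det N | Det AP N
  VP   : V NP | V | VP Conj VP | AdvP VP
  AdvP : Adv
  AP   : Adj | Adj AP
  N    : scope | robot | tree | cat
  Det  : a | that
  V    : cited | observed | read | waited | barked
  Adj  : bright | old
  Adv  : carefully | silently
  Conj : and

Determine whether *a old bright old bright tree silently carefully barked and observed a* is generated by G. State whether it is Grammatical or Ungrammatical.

Ungrammatical

For S → NP VP, the only prefix that parses as NP is 'a old bright old bright tree', but the remainder 'silently carefully barked and observed a' is not a VP under these rules. The alternative S rule S → S Conj S likewise has no satisfying split.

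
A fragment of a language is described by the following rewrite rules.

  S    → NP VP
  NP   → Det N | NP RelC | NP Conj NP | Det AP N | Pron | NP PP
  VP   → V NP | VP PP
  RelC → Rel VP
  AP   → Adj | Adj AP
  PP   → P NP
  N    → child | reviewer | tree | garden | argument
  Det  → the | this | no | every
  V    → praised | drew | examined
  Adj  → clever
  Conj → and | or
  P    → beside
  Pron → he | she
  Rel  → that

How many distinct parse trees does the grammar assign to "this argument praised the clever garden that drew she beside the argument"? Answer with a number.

Two of the 4 distinct bracketings:
[S [NP [Det this] [N argument]] [VP [V praised] [NP [NP [Det the] [AP [Adj clever]] [N garden]] [RelC [Rel that] [VP [V drew] [NP [NP [Pron she]] [PP [P beside] [NP [Det the] [N argument]]]]]]]]]
[S [NP [Det this] [N argument]] [VP [V praised] [NP [NP [Det the] [AP [Adj clever]] [N garden]] [RelC [Rel that] [VP [VP [V drew] [NP [Pron she]]] [PP [P beside] [NP [Det the] [N argument]]]]]]]]
The difference turns on whether NP → NP PP is used at the relevant span, versus an alternative expansion of NP.

4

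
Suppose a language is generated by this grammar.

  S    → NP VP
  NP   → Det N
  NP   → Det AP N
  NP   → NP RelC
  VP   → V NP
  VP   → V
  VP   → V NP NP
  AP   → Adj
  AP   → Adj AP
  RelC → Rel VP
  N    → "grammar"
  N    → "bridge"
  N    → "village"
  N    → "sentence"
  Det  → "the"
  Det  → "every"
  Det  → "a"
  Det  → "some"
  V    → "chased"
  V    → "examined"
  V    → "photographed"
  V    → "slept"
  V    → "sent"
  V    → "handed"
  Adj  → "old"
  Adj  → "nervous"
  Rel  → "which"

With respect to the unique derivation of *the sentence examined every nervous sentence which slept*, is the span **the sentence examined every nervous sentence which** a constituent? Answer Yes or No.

No

[S [NP [Det the] [N sentence]] [VP [V examined] [NP [NP [Det every] [AP [Adj nervous]] [N sentence]] [RelC [Rel which] [VP [V slept]]]]]]
The smallest constituent containing 'the sentence examined every nervous sentence which' is the S spanning 'the sentence examined every nervous sentence which slept'; no single node in the tree dominates exactly the given words.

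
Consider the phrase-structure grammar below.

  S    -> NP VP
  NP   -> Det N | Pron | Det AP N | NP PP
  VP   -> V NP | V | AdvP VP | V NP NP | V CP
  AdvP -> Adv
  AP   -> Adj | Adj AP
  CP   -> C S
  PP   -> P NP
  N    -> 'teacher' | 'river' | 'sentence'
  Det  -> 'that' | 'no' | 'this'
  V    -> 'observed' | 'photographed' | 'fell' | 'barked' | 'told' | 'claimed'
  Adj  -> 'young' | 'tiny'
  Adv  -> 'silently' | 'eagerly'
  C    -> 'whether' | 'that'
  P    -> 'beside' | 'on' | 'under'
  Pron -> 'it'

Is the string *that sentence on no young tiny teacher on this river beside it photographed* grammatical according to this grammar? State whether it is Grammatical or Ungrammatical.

[S [NP [NP [Det that] [N sentence]] [PP [P on] [NP [NP [Det no] [AP [Adj young] [AP [Adj tiny]]] [N teacher]] [PP [P on] [NP [NP [Det this] [N river]] [PP [P beside] [NP [Pron it]]]]]]]] [VP [V photographed]]]
Each bracket corresponds to one application of a listed rule, so the string is derivable from S.

Grammatical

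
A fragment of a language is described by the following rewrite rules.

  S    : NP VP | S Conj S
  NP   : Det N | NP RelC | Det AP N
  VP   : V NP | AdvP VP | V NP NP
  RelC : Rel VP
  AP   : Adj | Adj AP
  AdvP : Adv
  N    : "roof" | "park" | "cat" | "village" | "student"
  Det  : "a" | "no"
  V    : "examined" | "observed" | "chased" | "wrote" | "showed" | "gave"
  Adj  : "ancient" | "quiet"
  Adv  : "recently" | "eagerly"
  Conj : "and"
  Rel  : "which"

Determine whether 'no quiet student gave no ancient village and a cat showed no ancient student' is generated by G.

S
  S
    NP
      Det: no
      AP
        Adj: quiet
      N: student
    VP
      V: gave
      NP
        Det: no
        AP
          Adj: ancient
        N: village
  Conj: and
  S
    NP
      Det: a
      N: cat
    VP
      V: showed
      NP
        Det: no
        AP
          Adj: ancient
        N: student
Every word is introduced by a lexical rule and the phrasal rules combine the resulting categories into a single S.

Grammatical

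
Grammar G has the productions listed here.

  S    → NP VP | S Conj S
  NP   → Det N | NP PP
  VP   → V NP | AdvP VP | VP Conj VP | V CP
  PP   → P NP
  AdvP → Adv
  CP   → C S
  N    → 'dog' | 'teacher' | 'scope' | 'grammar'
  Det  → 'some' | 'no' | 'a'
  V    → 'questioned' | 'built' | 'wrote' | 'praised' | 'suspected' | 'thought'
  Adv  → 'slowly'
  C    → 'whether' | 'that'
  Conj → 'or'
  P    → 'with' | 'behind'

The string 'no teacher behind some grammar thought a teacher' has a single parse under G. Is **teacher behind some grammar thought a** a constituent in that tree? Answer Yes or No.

No

[S [NP [NP [Det no] [N teacher]] [PP [P behind] [NP [Det some] [N grammar]]]] [VP [V thought] [NP [Det a] [N teacher]]]]
The smallest constituent containing 'teacher behind some grammar thought a' is the S spanning 'no teacher behind some grammar thought a teacher'; no single node in the tree dominates exactly the given words.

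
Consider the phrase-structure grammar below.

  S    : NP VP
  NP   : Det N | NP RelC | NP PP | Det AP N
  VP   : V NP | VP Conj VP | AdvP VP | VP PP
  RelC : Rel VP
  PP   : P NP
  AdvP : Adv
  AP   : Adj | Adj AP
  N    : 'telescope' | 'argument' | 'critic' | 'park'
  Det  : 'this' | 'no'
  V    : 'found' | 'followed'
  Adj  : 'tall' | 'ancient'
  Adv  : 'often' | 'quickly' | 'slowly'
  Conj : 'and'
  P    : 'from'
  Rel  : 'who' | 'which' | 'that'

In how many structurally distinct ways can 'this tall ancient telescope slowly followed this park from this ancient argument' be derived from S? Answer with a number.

Two of the 3 distinct bracketings:
[S [NP [Det this] [AP [Adj tall] [AP [Adj ancient]]] [N telescope]] [VP [AdvP [Adv slowly]] [VP [V followed] [NP [NP [Det this] [N park]] [PP [P from] [NP [Det this] [AP [Adj ancient]] [N argument]]]]]]]
[S [NP [Det this] [AP [Adj tall] [AP [Adj ancient]]] [N telescope]] [VP [AdvP [Adv slowly]] [VP [VP [V followed] [NP [Det this] [N park]]] [PP [P from] [NP [Det this] [AP [Adj ancient]] [N argument]]]]]]
The difference turns on whether NP → NP PP is used at the relevant span, versus an alternative expansion of NP.

3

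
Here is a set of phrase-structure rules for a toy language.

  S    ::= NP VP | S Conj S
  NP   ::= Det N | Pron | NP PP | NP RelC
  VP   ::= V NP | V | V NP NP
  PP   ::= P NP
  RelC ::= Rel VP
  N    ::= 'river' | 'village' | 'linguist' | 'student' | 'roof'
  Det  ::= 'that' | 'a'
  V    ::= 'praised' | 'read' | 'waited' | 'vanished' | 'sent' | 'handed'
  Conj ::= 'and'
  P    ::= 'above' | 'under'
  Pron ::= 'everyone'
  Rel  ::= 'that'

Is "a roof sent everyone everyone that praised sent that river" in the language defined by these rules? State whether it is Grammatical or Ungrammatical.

Ungrammatical

For S → NP VP, the only prefix that parses as NP is 'a roof', but the remainder 'sent everyone everyone that praised sent that river' is not a VP under these rules. The alternative S rule S → S Conj S likewise has no satisfying split.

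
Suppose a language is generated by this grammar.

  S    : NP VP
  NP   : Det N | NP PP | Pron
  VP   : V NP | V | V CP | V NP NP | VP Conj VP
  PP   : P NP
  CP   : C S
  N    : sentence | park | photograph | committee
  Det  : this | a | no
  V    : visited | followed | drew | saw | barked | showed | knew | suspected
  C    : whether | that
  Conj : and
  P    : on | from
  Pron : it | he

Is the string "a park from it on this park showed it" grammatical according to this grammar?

S
  NP
    NP
      Det: a
      N: park
    PP
      P: from
      NP
        NP
          Pron: it
        PP
          P: on
          NP
            Det: this
            N: park
  VP
    V: showed
    NP
      Pron: it
Each bracket corresponds to one application of a listed rule, so the string is derivable from S.

Grammatical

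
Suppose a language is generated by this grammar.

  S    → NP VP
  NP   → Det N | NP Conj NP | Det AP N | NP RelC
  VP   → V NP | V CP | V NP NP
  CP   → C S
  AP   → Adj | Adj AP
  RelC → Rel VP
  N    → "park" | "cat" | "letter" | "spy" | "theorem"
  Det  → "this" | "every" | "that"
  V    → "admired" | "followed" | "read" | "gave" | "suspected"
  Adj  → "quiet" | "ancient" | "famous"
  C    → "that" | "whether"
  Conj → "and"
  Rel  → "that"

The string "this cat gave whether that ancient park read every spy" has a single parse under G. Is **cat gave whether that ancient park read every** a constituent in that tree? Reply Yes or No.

[S [NP [Det this] [N cat]] [VP [V gave] [CP [C whether] [S [NP [Det that] [AP [Adj ancient]] [N park]] [VP [V read] [NP [Det every] [N spy]]]]]]]
The smallest constituent containing 'cat gave whether that ancient park read every' is the S spanning 'this cat gave whether that ancient park read every spy'; no single node in the tree dominates exactly the given words.

No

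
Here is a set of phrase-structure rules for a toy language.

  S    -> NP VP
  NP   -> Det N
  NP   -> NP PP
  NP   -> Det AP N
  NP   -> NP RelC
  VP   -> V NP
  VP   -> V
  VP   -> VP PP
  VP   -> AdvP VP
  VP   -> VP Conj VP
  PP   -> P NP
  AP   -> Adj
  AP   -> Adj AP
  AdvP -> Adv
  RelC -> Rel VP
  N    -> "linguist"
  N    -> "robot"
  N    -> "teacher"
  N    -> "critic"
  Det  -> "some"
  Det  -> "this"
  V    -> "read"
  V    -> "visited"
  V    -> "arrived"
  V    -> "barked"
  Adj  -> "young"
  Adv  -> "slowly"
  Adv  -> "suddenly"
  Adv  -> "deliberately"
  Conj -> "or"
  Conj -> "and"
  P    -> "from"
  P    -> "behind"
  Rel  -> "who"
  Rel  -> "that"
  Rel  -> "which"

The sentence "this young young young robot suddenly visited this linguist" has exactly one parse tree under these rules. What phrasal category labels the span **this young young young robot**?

[S [NP [Det this] [AP [Adj young] [AP [Adj young] [AP [Adj young]]]] [N robot]] [VP [AdvP [Adv suddenly]] [VP [V visited] [NP [Det this] [N linguist]]]]]
The span 'this young young young robot' is the NP node built by NP → Det AP N.

NP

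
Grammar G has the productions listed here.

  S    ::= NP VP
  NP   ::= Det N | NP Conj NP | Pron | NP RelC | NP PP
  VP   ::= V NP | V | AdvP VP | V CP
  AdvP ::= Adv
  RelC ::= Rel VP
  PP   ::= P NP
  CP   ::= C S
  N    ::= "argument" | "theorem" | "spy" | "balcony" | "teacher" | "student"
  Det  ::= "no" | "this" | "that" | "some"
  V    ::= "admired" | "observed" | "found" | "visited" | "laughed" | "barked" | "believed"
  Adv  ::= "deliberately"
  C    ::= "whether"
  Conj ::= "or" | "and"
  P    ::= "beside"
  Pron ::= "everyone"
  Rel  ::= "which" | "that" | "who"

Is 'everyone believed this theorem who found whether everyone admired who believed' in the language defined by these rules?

S
  NP
    Pron: everyone
  VP
    V: believed
    NP
      NP
        NP
          Det: this
          N: theorem
        RelC
          Rel: who
          VP
            V: found
            CP
              C: whether
              S
                NP
                  Pron: everyone
                VP
                  V: admired
      RelC
        Rel: who
        VP
          V: believed
Each bracket corresponds to one application of a listed rule, so the string is derivable from S.

Grammatical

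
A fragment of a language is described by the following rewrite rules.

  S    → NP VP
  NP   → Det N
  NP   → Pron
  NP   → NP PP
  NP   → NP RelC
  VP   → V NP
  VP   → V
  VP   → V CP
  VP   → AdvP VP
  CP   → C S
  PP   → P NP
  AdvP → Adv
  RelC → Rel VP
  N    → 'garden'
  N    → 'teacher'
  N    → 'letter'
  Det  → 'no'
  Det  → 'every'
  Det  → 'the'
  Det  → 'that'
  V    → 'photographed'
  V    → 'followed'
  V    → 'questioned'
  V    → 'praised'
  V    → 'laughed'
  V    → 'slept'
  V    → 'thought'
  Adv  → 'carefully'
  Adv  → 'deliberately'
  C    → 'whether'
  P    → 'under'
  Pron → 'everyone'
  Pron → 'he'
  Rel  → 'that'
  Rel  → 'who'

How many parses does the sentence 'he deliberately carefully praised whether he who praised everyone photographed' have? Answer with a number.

1

[S [NP [Pron he]] [VP [AdvP [Adv deliberately]] [VP [AdvP [Adv carefully]] [VP [V praised] [CP [C whether] [S [NP [NP [Pron he]] [RelC [Rel who] [VP [V praised] [NP [Pron everyone]]]]] [VP [V photographed]]]]]]]]
No rule offers an alternative attachment or grouping for any span, so this is the only derivation.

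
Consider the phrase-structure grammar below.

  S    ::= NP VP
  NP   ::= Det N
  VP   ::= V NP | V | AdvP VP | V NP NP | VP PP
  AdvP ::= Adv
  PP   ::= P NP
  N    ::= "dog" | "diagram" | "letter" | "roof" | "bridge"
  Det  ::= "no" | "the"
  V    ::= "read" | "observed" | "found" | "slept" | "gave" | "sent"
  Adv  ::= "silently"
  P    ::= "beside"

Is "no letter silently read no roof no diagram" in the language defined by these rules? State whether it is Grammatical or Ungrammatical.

[S [NP [Det no] [N letter]] [VP [AdvP [Adv silently]] [VP [V read] [NP [Det no] [N roof]] [NP [Det no] [N diagram]]]]]
Each bracket corresponds to one application of a listed rule, so the string is derivable from S.

Grammatical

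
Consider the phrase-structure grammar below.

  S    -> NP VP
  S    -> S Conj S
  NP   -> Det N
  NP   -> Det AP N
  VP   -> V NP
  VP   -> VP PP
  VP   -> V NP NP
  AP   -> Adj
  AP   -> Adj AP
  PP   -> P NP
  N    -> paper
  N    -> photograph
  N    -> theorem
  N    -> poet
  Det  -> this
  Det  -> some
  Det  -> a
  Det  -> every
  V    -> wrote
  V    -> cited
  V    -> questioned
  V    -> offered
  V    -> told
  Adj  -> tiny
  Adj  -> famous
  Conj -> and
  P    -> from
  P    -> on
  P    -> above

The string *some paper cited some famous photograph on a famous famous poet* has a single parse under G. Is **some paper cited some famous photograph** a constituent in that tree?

No

[S [NP [Det some] [N paper]] [VP [VP [V cited] [NP [Det some] [AP [Adj famous]] [N photograph]]] [PP [P on] [NP [Det a] [AP [Adj famous] [AP [Adj famous]]] [N poet]]]]]
The smallest constituent containing 'some paper cited some famous photograph' is the S spanning 'some paper cited some famous photograph on a famous famous poet'; no single node in the tree dominates exactly the given words.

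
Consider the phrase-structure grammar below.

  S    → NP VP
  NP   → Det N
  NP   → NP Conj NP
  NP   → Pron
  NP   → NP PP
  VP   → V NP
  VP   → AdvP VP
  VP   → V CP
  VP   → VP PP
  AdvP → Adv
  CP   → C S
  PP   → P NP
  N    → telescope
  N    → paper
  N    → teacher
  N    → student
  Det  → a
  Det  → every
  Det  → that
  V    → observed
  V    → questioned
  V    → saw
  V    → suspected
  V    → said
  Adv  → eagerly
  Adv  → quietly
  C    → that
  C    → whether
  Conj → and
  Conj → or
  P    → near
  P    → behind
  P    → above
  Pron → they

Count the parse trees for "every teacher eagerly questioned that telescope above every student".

3

Two of the 3 distinct bracketings:
[S [NP [Det every] [N teacher]] [VP [AdvP [Adv eagerly]] [VP [V questioned] [NP [NP [Det that] [N telescope]] [PP [P above] [NP [Det every] [N student]]]]]]]
[S [NP [Det every] [N teacher]] [VP [AdvP [Adv eagerly]] [VP [VP [V questioned] [NP [Det that] [N telescope]]] [PP [P above] [NP [Det every] [N student]]]]]]
The difference turns on whether NP → NP PP is used at the relevant span, versus an alternative expansion of NP.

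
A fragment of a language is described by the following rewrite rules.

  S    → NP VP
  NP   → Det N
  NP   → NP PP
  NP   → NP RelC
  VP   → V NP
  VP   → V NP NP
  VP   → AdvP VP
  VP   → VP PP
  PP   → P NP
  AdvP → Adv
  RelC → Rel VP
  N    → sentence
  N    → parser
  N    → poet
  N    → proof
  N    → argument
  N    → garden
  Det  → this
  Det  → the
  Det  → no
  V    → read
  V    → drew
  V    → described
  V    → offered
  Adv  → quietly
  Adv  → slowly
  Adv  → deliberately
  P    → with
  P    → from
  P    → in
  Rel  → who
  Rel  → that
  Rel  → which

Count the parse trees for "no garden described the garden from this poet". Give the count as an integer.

The two bracketings:
[S [NP [Det no] [N garden]] [VP [V described] [NP [NP [Det the] [N garden]] [PP [P from] [NP [Det this] [N poet]]]]]]
[S [NP [Det no] [N garden]] [VP [VP [V described] [NP [Det the] [N garden]]] [PP [P from] [NP [Det this] [N poet]]]]]
The difference turns on whether NP → NP PP is used at the relevant span, versus an alternative expansion of NP.

2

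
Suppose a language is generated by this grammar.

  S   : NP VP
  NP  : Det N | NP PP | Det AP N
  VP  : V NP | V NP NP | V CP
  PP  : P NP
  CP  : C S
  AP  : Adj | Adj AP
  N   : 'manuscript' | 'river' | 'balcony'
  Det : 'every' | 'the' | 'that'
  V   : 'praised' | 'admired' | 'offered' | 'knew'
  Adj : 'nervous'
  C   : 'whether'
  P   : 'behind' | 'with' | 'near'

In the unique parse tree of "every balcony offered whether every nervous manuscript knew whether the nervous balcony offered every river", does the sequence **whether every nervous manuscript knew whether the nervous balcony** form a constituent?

No

[S [NP [Det every] [N balcony]] [VP [V offered] [CP [C whether] [S [NP [Det every] [AP [Adj nervous]] [N manuscript]] [VP [V knew] [CP [C whether] [S [NP [Det the] [AP [Adj nervous]] [N balcony]] [VP [V offered] [NP [Det every] [N river]]]]]]]]]]
The smallest constituent containing 'whether every nervous manuscript knew whether the nervous balcony' is the CP spanning 'whether every nervous manuscript knew whether the nervous balcony offered every river'; no single node in the tree dominates exactly the given words.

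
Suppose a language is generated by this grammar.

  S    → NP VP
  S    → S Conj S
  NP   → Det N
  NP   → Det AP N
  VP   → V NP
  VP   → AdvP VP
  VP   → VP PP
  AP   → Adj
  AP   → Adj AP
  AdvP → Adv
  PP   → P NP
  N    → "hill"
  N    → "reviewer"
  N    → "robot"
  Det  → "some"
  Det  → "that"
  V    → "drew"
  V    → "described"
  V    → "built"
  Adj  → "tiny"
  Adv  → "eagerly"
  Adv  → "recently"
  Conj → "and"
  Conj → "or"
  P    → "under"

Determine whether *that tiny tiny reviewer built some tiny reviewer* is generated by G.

S
  NP
    Det: that
    AP
      Adj: tiny
      AP
        Adj: tiny
    N: reviewer
  VP
    V: built
    NP
      Det: some
      AP
        Adj: tiny
      N: reviewer
Each bracket corresponds to one application of a listed rule, so the string is derivable from S.

Grammatical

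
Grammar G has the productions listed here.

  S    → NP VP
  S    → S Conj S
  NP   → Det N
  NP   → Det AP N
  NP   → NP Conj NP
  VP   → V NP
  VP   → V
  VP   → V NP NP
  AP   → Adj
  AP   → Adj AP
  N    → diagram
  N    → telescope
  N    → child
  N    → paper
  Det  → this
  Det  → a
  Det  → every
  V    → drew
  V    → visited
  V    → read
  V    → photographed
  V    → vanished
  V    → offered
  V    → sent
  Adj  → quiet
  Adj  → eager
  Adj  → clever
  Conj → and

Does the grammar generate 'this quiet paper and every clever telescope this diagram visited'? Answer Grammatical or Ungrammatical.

For S → NP VP, every NP-prefix leaves a non-VP remainder: after 'this quiet paper' the remainder is not a VP; after 'this quiet paper and every clever telescope' the remainder is not a VP. The alternative S rule S → S Conj S likewise has no satisfying split.

Ungrammatical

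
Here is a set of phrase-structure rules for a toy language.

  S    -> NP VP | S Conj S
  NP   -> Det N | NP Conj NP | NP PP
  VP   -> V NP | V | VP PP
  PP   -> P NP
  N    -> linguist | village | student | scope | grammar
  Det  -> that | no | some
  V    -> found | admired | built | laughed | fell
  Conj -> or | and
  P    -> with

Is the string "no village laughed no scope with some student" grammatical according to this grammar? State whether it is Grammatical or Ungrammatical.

Grammatical

[S [NP [Det no] [N village]] [VP [V laughed] [NP [NP [Det no] [N scope]] [PP [P with] [NP [Det some] [N student]]]]]]
Every word is introduced by a lexical rule and the phrasal rules combine the resulting categories into a single S.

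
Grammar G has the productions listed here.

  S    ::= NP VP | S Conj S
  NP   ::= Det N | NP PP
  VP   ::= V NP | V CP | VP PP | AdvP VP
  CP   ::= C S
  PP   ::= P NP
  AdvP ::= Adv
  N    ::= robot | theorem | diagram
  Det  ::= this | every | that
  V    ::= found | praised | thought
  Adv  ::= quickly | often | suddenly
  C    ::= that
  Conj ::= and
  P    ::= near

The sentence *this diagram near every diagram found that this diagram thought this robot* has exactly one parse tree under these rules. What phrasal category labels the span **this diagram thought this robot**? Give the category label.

[S [NP [NP [Det this] [N diagram]] [PP [P near] [NP [Det every] [N diagram]]]] [VP [V found] [CP [C that] [S [NP [Det this] [N diagram]] [VP [V thought] [NP [Det this] [N robot]]]]]]]
The span 'this diagram thought this robot' is the S node built by S → NP VP.

S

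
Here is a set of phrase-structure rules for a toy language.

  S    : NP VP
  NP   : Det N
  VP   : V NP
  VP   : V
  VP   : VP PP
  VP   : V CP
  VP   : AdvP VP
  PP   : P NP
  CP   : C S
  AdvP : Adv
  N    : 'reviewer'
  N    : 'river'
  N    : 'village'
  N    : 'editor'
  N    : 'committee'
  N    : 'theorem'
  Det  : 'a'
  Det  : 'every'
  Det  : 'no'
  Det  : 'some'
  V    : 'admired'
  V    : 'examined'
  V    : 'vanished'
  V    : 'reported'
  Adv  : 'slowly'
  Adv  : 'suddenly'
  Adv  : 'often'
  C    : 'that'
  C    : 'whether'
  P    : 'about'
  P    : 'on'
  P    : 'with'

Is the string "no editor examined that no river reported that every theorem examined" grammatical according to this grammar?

[S [NP [Det no] [N editor]] [VP [V examined] [CP [C that] [S [NP [Det no] [N river]] [VP [V reported] [CP [C that] [S [NP [Det every] [N theorem]] [VP [V examined]]]]]]]]]
Every word is introduced by a lexical rule and the phrasal rules combine the resulting categories into a single S.

Grammatical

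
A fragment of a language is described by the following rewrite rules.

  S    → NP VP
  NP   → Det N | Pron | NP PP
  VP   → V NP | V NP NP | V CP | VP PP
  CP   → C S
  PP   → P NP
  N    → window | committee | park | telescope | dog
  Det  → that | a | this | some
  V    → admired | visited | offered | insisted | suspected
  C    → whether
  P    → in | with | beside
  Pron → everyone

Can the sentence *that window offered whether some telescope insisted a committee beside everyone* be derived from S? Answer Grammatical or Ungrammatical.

S
  NP
    Det: that
    N: window
  VP
    V: offered
    CP
      C: whether
      S
        NP
          Det: some
          N: telescope
        VP
          V: insisted
          NP
            NP
              Det: a
              N: committee
            PP
              P: beside
              NP
                Pron: everyone
Each bracket corresponds to one application of a listed rule, so the string is derivable from S.

Grammatical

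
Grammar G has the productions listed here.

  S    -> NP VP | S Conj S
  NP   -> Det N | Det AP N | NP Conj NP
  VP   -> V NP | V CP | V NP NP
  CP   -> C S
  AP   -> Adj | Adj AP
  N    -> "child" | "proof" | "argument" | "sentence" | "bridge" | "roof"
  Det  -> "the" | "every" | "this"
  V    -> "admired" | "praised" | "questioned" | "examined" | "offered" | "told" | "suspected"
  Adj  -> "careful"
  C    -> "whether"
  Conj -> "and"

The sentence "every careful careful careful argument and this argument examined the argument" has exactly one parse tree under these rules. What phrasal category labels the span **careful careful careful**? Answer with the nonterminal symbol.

AP

[S [NP [NP [Det every] [AP [Adj careful] [AP [Adj careful] [AP [Adj careful]]]] [N argument]] [Conj and] [NP [Det this] [N argument]]] [VP [V examined] [NP [Det the] [N argument]]]]
The span 'careful careful careful' is the AP node built by AP → Adj AP.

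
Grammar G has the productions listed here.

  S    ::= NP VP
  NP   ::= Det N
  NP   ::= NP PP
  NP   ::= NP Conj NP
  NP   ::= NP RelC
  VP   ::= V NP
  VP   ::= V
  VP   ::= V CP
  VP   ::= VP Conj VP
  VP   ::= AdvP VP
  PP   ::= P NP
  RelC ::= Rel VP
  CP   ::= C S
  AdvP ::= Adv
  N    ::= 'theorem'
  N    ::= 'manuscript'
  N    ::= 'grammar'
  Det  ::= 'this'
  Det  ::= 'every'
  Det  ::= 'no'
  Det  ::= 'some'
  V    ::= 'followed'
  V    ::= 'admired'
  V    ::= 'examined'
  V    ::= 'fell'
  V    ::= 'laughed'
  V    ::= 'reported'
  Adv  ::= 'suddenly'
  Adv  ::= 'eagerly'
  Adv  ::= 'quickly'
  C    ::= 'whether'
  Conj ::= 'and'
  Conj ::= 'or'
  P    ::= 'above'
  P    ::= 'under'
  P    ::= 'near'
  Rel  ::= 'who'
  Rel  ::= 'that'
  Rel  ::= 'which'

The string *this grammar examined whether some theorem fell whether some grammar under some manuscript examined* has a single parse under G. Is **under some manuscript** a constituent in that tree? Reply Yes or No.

Yes

[S [NP [Det this] [N grammar]] [VP [V examined] [CP [C whether] [S [NP [Det some] [N theorem]] [VP [V fell] [CP [C whether] [S [NP [NP [Det some] [N grammar]] [PP [P under] [NP [Det some] [N manuscript]]]] [VP [V examined]]]]]]]]]
The words 'under some manuscript' are exhaustively dominated by a single PP node (built by PP → P NP), so they form a constituent.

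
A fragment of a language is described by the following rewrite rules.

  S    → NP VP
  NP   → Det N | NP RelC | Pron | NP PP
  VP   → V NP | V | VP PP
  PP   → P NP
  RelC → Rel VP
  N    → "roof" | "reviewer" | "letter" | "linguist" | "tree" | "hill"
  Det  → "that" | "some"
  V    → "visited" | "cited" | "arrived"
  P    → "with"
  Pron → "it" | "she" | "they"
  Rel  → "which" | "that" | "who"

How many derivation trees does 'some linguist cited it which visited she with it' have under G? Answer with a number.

Two of the 4 distinct bracketings:
[S [NP [Det some] [N linguist]] [VP [V cited] [NP [NP [Pron it]] [RelC [Rel which] [VP [V visited] [NP [NP [Pron she]] [PP [P with] [NP [Pron it]]]]]]]]]
[S [NP [Det some] [N linguist]] [VP [V cited] [NP [NP [Pron it]] [RelC [Rel which] [VP [VP [V visited] [NP [Pron she]]] [PP [P with] [NP [Pron it]]]]]]]]
The difference turns on whether NP → NP PP is used at the relevant span, versus an alternative expansion of NP.

4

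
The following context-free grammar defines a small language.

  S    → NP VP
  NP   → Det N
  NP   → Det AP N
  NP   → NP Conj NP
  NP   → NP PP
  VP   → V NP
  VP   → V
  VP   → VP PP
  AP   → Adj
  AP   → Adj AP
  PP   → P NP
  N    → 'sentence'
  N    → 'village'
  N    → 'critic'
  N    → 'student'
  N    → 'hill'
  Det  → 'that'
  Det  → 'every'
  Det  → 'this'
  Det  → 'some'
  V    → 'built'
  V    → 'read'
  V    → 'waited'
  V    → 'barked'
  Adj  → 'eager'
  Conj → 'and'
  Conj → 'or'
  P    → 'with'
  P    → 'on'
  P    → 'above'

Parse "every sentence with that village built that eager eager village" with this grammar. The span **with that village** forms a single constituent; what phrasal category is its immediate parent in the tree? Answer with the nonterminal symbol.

[S [NP [NP [Det every] [N sentence]] [PP [P with] [NP [Det that] [N village]]]] [VP [V built] [NP [Det that] [AP [Adj eager] [AP [Adj eager]]] [N village]]]]
The span 'with that village' is the PP node built by PP → P NP.
Its mother is the NP built by NP → NP PP.

NP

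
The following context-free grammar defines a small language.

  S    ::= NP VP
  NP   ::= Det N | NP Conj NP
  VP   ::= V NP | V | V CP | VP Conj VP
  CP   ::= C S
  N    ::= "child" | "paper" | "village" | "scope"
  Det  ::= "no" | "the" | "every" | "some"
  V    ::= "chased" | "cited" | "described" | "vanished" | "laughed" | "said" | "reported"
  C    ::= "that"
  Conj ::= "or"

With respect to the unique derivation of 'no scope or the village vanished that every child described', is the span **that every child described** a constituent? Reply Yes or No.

Yes

[S [NP [NP [Det no] [N scope]] [Conj or] [NP [Det the] [N village]]] [VP [V vanished] [CP [C that] [S [NP [Det every] [N child]] [VP [V described]]]]]]
The words 'that every child described' are exhaustively dominated by a single CP node (built by CP → C S), so they form a constituent.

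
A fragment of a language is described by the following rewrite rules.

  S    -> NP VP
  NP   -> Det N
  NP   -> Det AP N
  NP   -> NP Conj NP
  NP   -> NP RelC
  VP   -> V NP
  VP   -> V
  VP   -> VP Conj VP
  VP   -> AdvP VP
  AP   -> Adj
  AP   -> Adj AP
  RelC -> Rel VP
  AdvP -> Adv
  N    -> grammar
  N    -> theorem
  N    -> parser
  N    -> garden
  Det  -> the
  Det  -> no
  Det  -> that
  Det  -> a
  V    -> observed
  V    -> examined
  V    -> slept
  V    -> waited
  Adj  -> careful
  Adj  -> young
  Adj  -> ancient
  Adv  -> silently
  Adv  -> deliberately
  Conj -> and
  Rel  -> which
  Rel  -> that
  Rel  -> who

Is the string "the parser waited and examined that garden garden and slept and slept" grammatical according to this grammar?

Ungrammatical

An N word can never sit immediately before an N word in any string this grammar generates, so the substring 'garden garden' rules out a derivation.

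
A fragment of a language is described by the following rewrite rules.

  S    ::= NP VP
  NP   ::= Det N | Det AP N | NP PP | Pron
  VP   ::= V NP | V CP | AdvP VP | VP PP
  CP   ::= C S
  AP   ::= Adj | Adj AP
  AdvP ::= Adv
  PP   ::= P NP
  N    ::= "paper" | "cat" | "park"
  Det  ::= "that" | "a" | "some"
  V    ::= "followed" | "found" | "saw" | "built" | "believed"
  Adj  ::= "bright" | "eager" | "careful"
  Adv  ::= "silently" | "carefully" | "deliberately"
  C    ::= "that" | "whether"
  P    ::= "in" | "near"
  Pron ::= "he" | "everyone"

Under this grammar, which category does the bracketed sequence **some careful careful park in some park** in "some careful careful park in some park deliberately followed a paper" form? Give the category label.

NP

S
  NP
    NP
      Det: some
      AP
        Adj: careful
        AP
          Adj: careful
      N: park
    PP
      P: in
      NP
        Det: some
        N: park
  VP
    AdvP
      Adv: deliberately
    VP
      V: followed
      NP
        Det: a
        N: paper
The span 'some careful careful park in some park' is the NP node built by NP → NP PP.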